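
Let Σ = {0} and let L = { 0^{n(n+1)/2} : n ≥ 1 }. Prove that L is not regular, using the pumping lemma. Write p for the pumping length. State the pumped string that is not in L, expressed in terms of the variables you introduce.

Suppose for contradiction that L is regular, and let p be the pumping length.
Take w = 0^{p(p+1)/2} ∈ L with |w| = p(p+1)/2 ≥ p.
The pumping lemma gives a decomposition w = xyz where |xy| ≤ p and |y| ≥ 1.
Then y = 0^k for some k with 1 ≤ k ≤ p.
Pump with i = 2: xy^2z = 0^{p(p+1)/2+k}. Since 1 ≤ k ≤ p, p(p+1)/2 < p(p+1)/2+k ≤ p(p+1)/2+p < (p+1)(p+2)/2, so p(p+1)/2+k is strictly between consecutive triangular numbers. So xy^2z ∉ L.
This is a contradiction; hence L is not regular.

0^{p(p+1)/2+k}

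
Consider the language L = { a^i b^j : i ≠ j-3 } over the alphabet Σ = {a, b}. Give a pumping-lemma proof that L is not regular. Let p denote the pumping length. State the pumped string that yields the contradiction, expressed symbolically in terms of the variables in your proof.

a^{p+p!} b^{p+p!+3}

Toward a contradiction, assume L is regular with pumping length p.
Choose w = a^p b^{p+p!+3}. Since p ≠ (p+p!+3)-3 = p+p!, w ∈ L; and |w| ≥ p.
Write w = xyz as guaranteed by the lemma, with |xy| ≤ p and y is nonempty.
Since the first p symbols of w are all a's and |xy| ≤ p, y lies entirely in the leading a-block: y = a^k for some k with 1 ≤ k ≤ p.
Since 1 ≤ k ≤ p, k divides p!; set t = 1 + p!/k. Then xy^t z has p + (p!/k)·k = p + p! copies of a. Now the a-count is p+p! and (b-count)-3 = (p+p!+3)-3 = p+p!, so i ≠ j-3 fails. So xy^t z = a^{p+p!} b^{p+p!+3} ∉ L.
This is a contradiction; hence L is not regular.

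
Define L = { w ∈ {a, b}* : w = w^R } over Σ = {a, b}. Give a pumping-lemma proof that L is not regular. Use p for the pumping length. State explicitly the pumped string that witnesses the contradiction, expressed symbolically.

a^{p+k} b a^p

Suppose for contradiction that L is regular, and let p be the pumping length.
Take w = a^p b a^p, a palindrome of length 2p+1 ≥ p.
By the pumping lemma, w = xyz with |xy| ≤ p and |y| ≥ 1.
The first p characters of w are a's, so xy (and hence y) consists only of a's. Write y = a^k, 1 ≤ k ≤ p.
Pump with i = 2: xy^2z = a^{p+k} b a^p. Its reverse is a^p b a^{p+k}, which differs from xy^2z since k ≥ 1. So xy^2z is not a palindrome and xy^2z ∉ L.
Contradiction. Therefore L is not regular.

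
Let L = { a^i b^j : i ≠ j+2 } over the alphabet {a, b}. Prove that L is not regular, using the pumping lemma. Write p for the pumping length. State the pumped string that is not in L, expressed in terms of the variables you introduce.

a^{p+p!} b^{p+p!-2}

Assume L is regular; let p be its pumping constant.
Choose w = a^p b^{p+p!-2}. Since p ≠ (p+p!-2)+2 = p+p!, w ∈ L; and |w| ≥ p.
The pumping lemma gives a decomposition w = xyz where |xy| ≤ p and |y| ≥ 1.
Since the first p symbols of w are all a's and |xy| ≤ p, y lies entirely in the leading a-block: y = a^k for some k with 1 ≤ k ≤ p.
Since 1 ≤ k ≤ p, k divides p!; set t = 1 + p!/k. Then xy^t z has p + (p!/k)·k = p + p! copies of a. Now the a-count is p+p! and (b-count)+2 = (p+p!-2)+2 = p+p!, so i ≠ j+2 fails. So xy^t z = a^{p+p!} b^{p+p!-2} ∉ L.
Contradiction. Therefore L is not regular.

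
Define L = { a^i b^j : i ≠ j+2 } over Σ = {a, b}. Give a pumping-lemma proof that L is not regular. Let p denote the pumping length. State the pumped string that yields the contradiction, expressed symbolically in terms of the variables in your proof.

Suppose for contradiction that L is regular, and let p be the pumping length.
Choose w = a^p b^{p+p!-2}. Since p ≠ (p+p!-2)+2 = p+p!, w ∈ L; and |w| ≥ p.
By the pumping lemma, w = xyz with |xy| ≤ p and |y| ≥ 1.
Since the first p symbols of w are all a's and |xy| ≤ p, y lies entirely in the leading a-block: y = a^k for some k with 1 ≤ k ≤ p.
Since 1 ≤ k ≤ p, k divides p!; set t = 1 + p!/k. Then xy^t z has p + (p!/k)·k = p + p! copies of a. Now the a-count is p+p! and (b-count)+2 = (p+p!-2)+2 = p+p!, so i ≠ j+2 fails. So xy^t z = a^{p+p!} b^{p+p!-2} ∉ L.
This contradicts the pumping lemma, so L is not regular.

a^{p+p!} b^{p+p!-2}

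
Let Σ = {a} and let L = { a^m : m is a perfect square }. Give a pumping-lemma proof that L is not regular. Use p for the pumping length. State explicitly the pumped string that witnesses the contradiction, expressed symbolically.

a^{p²+k}

Assume L is regular; let p be its pumping constant.
Take w = a^{p²} ∈ L with |w| = p² ≥ p.
By the pumping lemma, w = xyz with |xy| ≤ p and y is nonempty.
Then y = a^k for some k with 1 ≤ k ≤ p.
Pump with i = 2: xy^2z = a^{p²+k}. Since 1 ≤ k ≤ p, p² < p²+k ≤ p²+p < (p+1)², so p²+k lies strictly between consecutive squares and is not a perfect square. So xy^2z ∉ L.
Contradiction. Therefore L is not regular.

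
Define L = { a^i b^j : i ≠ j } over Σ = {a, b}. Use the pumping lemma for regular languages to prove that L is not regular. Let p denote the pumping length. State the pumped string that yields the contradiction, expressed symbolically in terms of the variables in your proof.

a^{p+p!} b^{p+p!}

Suppose for contradiction that L is regular, and let p be the pumping length.
Choose w = a^p b^{p+p!}. Since p ≠ p+p!, w ∈ L; and |w| ≥ p.
The pumping lemma gives a decomposition w = xyz where |xy| ≤ p and |y| ≥ 1.
The first p characters of w are a's, so xy (and hence y) consists only of a's. Write y = a^k, 1 ≤ k ≤ p.
Since 1 ≤ k ≤ p, k divides p!; set t = 1 + p!/k. Then xy^t z has p + (p!/k)·k = p + p! copies of a. Now the a-count equals the b-count, so i ≠ j fails. So xy^t z = a^{p+p!} b^{p+p!} ∉ L.
Contradiction. Therefore L is not regular.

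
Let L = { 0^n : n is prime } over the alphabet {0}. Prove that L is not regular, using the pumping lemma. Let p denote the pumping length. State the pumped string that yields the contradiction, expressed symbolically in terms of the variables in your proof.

0^{q(1+k)}

Suppose for contradiction that L is regular, and let p be the pumping length.
Let q be a prime with q ≥ p+2 (infinitely many primes exist), and take w = 0^q ∈ L with |w| = q ≥ p.
The pumping lemma gives a decomposition w = xyz where |xy| ≤ p and |y| > 0.
Then y = 0^k for some k with 1 ≤ k ≤ p.
Since 1 ≤ k ≤ p, |xz| = q-k. Pump with i = q+1: |xy^{q+1}z| = (q-k)+(q+1)k = q+qk = q(1+k), which is composite (both factors ≥ 2). So xy^{q+1}z = 0^{q(1+k)} ∉ L.
This contradicts the pumping lemma, so L is not regular.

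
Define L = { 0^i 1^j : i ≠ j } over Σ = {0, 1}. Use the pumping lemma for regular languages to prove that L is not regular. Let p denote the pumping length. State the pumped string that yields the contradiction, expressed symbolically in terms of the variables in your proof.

0^{p+p!} 1^{p+p!}

Assume L is regular. Let p be the pumping length given by the pumping lemma.
Choose w = 0^p 1^{p+p!}. Since p ≠ p+p!, w ∈ L; and |w| ≥ p.
The pumping lemma gives a decomposition w = xyz where |xy| ≤ p and y is nonempty.
The first p characters of w are 0's, so xy (and hence y) consists only of 0's. Write y = 0^k, 1 ≤ k ≤ p.
Since 1 ≤ k ≤ p, k divides p!; set t = 1 + p!/k. Then xy^t z has p + (p!/k)·k = p + p! copies of 0. Now the 0-count equals the 1-count, so i ≠ j fails. So xy^t z = 0^{p+p!} 1^{p+p!} ∉ L.
This is a contradiction; hence L is not regular.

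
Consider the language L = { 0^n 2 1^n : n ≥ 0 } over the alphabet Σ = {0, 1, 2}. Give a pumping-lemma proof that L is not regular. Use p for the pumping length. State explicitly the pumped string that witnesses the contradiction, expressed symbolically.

Assume L is regular; let p be its pumping constant.
Take w = 0^p 2 1^p ∈ L with |w| = 2p+1 ≥ p.
By the pumping lemma, w = xyz with |xy| ≤ p and |y| > 0.
Since the first p symbols of w are all 0's and |xy| ≤ p, y lies entirely in the leading 0-block: y = 0^k for some k with 1 ≤ k ≤ p.
Pump with i = 2: xy^2z = 0^{p+k} 2 1^p, which would require p+k = p. But k ≥ 1, so xy^2z ∉ L.
This is a contradiction; hence L is not regular.

0^{p+k} 2 1^p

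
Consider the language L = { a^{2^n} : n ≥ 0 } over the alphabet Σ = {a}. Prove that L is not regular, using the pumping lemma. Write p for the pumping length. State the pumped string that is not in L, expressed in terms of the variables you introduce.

a^{2^p+k}

Suppose for contradiction that L is regular, and let p be the pumping length.
Take w = a^{2^p} ∈ L with |w| = 2^p ≥ p.
By the pumping lemma, w = xyz with |xy| ≤ p and |y| ≥ 1.
Then y = a^k for some k with 1 ≤ k ≤ p.
Pump with i = 2: xy^2z = a^{2^p+k}. Since 1 ≤ k ≤ p < 2^p, we have 2^p < 2^p+k < 2^{p+1}, so 2^p+k is not a power of 2. So xy^2z ∉ L.
This contradicts the pumping lemma, so L is not regular.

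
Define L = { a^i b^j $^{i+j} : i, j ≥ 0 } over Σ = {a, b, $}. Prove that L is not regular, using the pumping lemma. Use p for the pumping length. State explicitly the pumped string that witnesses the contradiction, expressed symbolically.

a^{p+k} b^p $^{2p}

Suppose for contradiction that L is regular, and let p be the pumping length.
Take w = a^p b^p $^{2p} ∈ L (with i=j=p, i+j=2p), |w| = 4p ≥ p.
By the pumping lemma, w = xyz with |xy| ≤ p and |y| ≥ 1.
Since the first p symbols of w are all a's and |xy| ≤ p, y lies entirely in the leading a-block: y = a^k for some k with 1 ≤ k ≤ p.
Consider xy^2z = a^{p+k} b^p $^{2p}. Now the a- and b-counts sum to 2p+k, but the $-count is 2p ≠ 2p+k. So xy^2z ∉ L.
This contradicts the pumping lemma, so L is not regular.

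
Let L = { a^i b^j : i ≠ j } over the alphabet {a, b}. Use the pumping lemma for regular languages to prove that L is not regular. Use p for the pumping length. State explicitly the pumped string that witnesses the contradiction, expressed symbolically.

a^{p+p!} b^{p+p!}

Assume L is regular; let p be its pumping constant.
Choose w = a^p b^{p+p!}. Since p ≠ p+p!, w ∈ L; and |w| ≥ p.
Write w = xyz as guaranteed by the lemma, with |xy| ≤ p and y is nonempty.
Because |xy| ≤ p and w begins with p copies of a, we have y = a^k with 1 ≤ k ≤ p.
Since 1 ≤ k ≤ p, k divides p!; set t = 1 + p!/k. Then xy^t z has p + (p!/k)·k = p + p! copies of a. Now the a-count equals the b-count, so i ≠ j fails. So xy^t z = a^{p+p!} b^{p+p!} ∉ L.
Contradiction. Therefore L is not regular.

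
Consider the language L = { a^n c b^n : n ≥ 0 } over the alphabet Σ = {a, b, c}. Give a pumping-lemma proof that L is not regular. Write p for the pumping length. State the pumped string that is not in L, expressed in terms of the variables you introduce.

a^{p+k} c b^p

Assume L is regular. Let p be the pumping length given by the pumping lemma.
Take w = a^p c b^p ∈ L with |w| = 2p+1 ≥ p.
The pumping lemma gives a decomposition w = xyz where |xy| ≤ p and |y| ≥ 1.
Because |xy| ≤ p and w begins with p copies of a, we have y = a^k with 1 ≤ k ≤ p.
Pump with i = 2: xy^2z = a^{p+k} c b^p, which would require p+k = p. But k ≥ 1, so xy^2z ∉ L.
This contradicts the pumping lemma, so L is not regular.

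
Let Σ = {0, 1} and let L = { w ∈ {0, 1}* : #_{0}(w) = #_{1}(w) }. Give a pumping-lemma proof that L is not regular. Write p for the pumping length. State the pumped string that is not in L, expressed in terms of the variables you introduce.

Suppose for contradiction that L is regular, and let p be the pumping length.
Choose w = 0^p 1^p ∈ L with |w| = 2p ≥ p.
By the pumping lemma, w = xyz with |xy| ≤ p and |y| ≥ 1.
The first p characters of w are 0's, so xy (and hence y) consists only of 0's. Write y = 0^k, 1 ≤ k ≤ p.
Pump with i = 2: xy^2z = 0^{p+k} 1^p has p+k occurrences of 0 but only p of 1. Since k ≥ 1 the counts differ, so xy^2z ∉ L.
This is a contradiction; hence L is not regular.

0^{p+k} 1^p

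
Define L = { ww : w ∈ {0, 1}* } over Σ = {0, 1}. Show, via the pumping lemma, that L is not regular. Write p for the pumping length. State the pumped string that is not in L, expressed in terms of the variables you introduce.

Assume L is regular; let p be its pumping constant.
Take w = 0^p 1^p 0^p 1^p = uu where u = 0^p1^p; then w ∈ L and |w| = 4p ≥ p.
Write w = xyz as guaranteed by the lemma, with |xy| ≤ p and y is nonempty.
Because |xy| ≤ p and w begins with p copies of 0, we have y = 0^k with 1 ≤ k ≤ p.
Pump with i = 2: xy^2z = 0^{p+k} 1^p 0^p 1^p, of length 4p+k. Suppose this equals vv. The string starts with 0 and ends with 1, so v does too; thus the boundary between the two copies of v is a 1→0 transition. There is exactly one such transition, at position 2p+k, so |v| = 2p+k and |vv| = 4p+2k ≠ 4p+k since k ≥ 1. So xy^2z ∉ L.
This contradicts the pumping lemma, so L is not regular.

0^{p+k} 1^p 0^p 1^p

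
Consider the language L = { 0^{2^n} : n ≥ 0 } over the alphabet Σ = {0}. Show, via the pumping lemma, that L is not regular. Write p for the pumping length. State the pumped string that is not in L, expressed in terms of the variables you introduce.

Assume L is regular; let p be its pumping constant.
Take w = 0^{2^p} ∈ L with |w| = 2^p ≥ p.
The pumping lemma gives a decomposition w = xyz where |xy| ≤ p and |y| ≥ 1.
Then y = 0^k for some k with 1 ≤ k ≤ p.
Pump with i = 2: xy^2z = 0^{2^p+k}. Since 1 ≤ k ≤ p < 2^p, we have 2^p < 2^p+k < 2^{p+1}, so 2^p+k is not a power of 2. So xy^2z ∉ L.
This contradicts the pumping lemma, so L is not regular.

0^{2^p+k}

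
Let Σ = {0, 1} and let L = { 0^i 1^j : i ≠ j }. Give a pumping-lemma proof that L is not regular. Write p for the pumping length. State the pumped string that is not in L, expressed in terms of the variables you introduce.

Assume L is regular; let p be its pumping constant.
Choose w = 0^p 1^{p+p!}. Since p ≠ p+p!, w ∈ L; and |w| ≥ p.
The pumping lemma gives a decomposition w = xyz where |xy| ≤ p and y is nonempty.
Since the first p symbols of w are all 0's and |xy| ≤ p, y lies entirely in the leading 0-block: y = 0^k for some k with 1 ≤ k ≤ p.
Since 1 ≤ k ≤ p, k divides p!; set t = 1 + p!/k. Then xy^t z has p + (p!/k)·k = p + p! copies of 0. Now the 0-count equals the 1-count, so i ≠ j fails. So xy^t z = 0^{p+p!} 1^{p+p!} ∉ L.
This contradicts the pumping lemma, so L is not regular.

0^{p+p!} 1^{p+p!}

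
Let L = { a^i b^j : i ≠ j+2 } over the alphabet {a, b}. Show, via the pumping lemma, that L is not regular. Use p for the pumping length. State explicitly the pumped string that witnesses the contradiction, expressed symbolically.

Toward a contradiction, assume L is regular with pumping length p.
Choose w = a^p b^{p+p!-2}. Since p ≠ (p+p!-2)+2 = p+p!, w ∈ L; and |w| ≥ p.
Write w = xyz as guaranteed by the lemma, with |xy| ≤ p and |y| ≥ 1.
Since the first p symbols of w are all a's and |xy| ≤ p, y lies entirely in the leading a-block: y = a^k for some k with 1 ≤ k ≤ p.
Since 1 ≤ k ≤ p, k divides p!; set t = 1 + p!/k. Then xy^t z has p + (p!/k)·k = p + p! copies of a. Now the a-count is p+p! and (b-count)+2 = (p+p!-2)+2 = p+p!, so i ≠ j+2 fails. So xy^t z = a^{p+p!} b^{p+p!-2} ∉ L.
Contradiction. Therefore L is not regular.

a^{p+p!} b^{p+p!-2}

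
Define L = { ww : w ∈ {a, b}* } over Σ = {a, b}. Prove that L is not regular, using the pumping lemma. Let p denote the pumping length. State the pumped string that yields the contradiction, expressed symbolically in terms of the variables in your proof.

Assume L is regular. Let p be the pumping length given by the pumping lemma.
Take w = a^p b^p a^p b^p = uu where u = a^pb^p; then w ∈ L and |w| = 4p ≥ p.
The pumping lemma gives a decomposition w = xyz where |xy| ≤ p and y is nonempty.
The first p characters of w are a's, so xy (and hence y) consists only of a's. Write y = a^k, 1 ≤ k ≤ p.
Pump with i = 2: xy^2z = a^{p+k} b^p a^p b^p, of length 4p+k. Suppose this equals vv. The string starts with a and ends with b, so v does too; thus the boundary between the two copies of v is a b→a transition. There is exactly one such transition, at position 2p+k, so |v| = 2p+k and |vv| = 4p+2k ≠ 4p+k since k ≥ 1. So xy^2z ∉ L.
This is a contradiction; hence L is not regular.

a^{p+k} b^p a^p b^p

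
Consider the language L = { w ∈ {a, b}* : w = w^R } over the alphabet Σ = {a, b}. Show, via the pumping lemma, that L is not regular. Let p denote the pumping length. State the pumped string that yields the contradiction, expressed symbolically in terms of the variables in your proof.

Suppose for contradiction that L is regular, and let p be the pumping length.
Take w = a^p b a^p, a palindrome of length 2p+1 ≥ p.
By the pumping lemma, w = xyz with |xy| ≤ p and |y| > 0.
The first p characters of w are a's, so xy (and hence y) consists only of a's. Write y = a^k, 1 ≤ k ≤ p.
Pump with i = 2: xy^2z = a^{p+k} b a^p. Its reverse is a^p b a^{p+k}, which differs from xy^2z since k ≥ 1. So xy^2z is not a palindrome and xy^2z ∉ L.
Contradiction. Therefore L is not regular.

a^{p+k} b a^p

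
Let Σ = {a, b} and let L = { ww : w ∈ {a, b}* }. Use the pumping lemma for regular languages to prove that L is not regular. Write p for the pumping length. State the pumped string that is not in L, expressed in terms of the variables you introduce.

Toward a contradiction, assume L is regular with pumping length p.
Take w = a^p b^p a^p b^p = uu where u = a^pb^p; then w ∈ L and |w| = 4p ≥ p.
Write w = xyz as guaranteed by the lemma, with |xy| ≤ p and |y| ≥ 1.
Because |xy| ≤ p and w begins with p copies of a, we have y = a^k with 1 ≤ k ≤ p.
Pump with i = 2: xy^2z = a^{p+k} b^p a^p b^p, of length 4p+k. Suppose this equals vv. The string starts with a and ends with b, so v does too; thus the boundary between the two copies of v is a b→a transition. There is exactly one such transition, at position 2p+k, so |v| = 2p+k and |vv| = 4p+2k ≠ 4p+k since k ≥ 1. So xy^2z ∉ L.
This is a contradiction; hence L is not regular.

a^{p+k} b^p a^p b^p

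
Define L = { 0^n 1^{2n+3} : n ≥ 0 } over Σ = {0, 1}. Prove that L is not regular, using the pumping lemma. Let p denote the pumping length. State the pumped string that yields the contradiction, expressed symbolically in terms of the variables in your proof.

Toward a contradiction, assume L is regular with pumping length p.
Choose w = 0^p 1^{2p+3}, which is in L with |w| = 3p+3 ≥ p.
By the pumping lemma, w = xyz with |xy| ≤ p and |y| ≥ 1.
Because |xy| ≤ p and w begins with p copies of 0, we have y = 0^k with 1 ≤ k ≤ p.
Pump with i = 2: xy^2z = 0^{p+k} 1^{2p+3}. For this to lie in L we would need 2p+3 = 2(p+k)+3, which forces k = 0. But k ≥ 1, so xy^2z ∉ L.
This is a contradiction; hence L is not regular.

0^{p+k} 1^{2p+3}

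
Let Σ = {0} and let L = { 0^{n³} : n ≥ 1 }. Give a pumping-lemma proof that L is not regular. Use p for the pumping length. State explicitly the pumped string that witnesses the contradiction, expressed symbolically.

Assume L is regular; let p be its pumping constant.
Take w = 0^{p³} ∈ L with |w| = p³ ≥ p.
The pumping lemma gives a decomposition w = xyz where |xy| ≤ p and |y| > 0.
Then y = 0^k for some k with 1 ≤ k ≤ p.
Pump with i = 2: xy^2z = 0^{p³+k}. Since 1 ≤ k ≤ p, p³ < p³+k ≤ p³+p < p³+3p²+3p+1 = (p+1)³, so p³+k is not a perfect cube. So xy^2z ∉ L.
Contradiction. Therefore L is not regular.

0^{p³+k}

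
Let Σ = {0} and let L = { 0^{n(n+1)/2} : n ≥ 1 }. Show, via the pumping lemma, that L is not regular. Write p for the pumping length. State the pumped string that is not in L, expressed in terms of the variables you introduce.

0^{p(p+1)/2+k}

Assume L is regular. Let p be the pumping length given by the pumping lemma.
Take w = 0^{p(p+1)/2} ∈ L with |w| = p(p+1)/2 ≥ p.
By the pumping lemma, w = xyz with |xy| ≤ p and |y| > 0.
Then y = 0^k for some k with 1 ≤ k ≤ p.
Pump with i = 2: xy^2z = 0^{p(p+1)/2+k}. Since 1 ≤ k ≤ p, p(p+1)/2 < p(p+1)/2+k ≤ p(p+1)/2+p < (p+1)(p+2)/2, so p(p+1)/2+k is strictly between consecutive triangular numbers. So xy^2z ∉ L.
This is a contradiction; hence L is not regular.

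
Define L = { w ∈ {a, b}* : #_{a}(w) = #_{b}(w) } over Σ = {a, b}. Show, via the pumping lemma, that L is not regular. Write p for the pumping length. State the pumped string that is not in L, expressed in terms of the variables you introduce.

Assume L is regular; let p be its pumping constant.
Choose w = a^p b^p ∈ L with |w| = 2p ≥ p.
The pumping lemma gives a decomposition w = xyz where |xy| ≤ p and |y| > 0.
Because |xy| ≤ p and w begins with p copies of a, we have y = a^k with 1 ≤ k ≤ p.
Pump with i = 2: xy^2z = a^{p+k} b^p has p+k occurrences of a but only p of b. Since k ≥ 1 the counts differ, so xy^2z ∉ L.
This contradicts the pumping lemma, so L is not regular.

a^{p+k} b^p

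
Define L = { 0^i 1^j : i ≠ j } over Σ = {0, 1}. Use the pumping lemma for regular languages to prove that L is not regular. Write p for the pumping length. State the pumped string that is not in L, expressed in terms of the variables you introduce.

0^{p+p!} 1^{p+p!}

Suppose for contradiction that L is regular, and let p be the pumping length.
Choose w = 0^p 1^{p+p!}. Since p ≠ p+p!, w ∈ L; and |w| ≥ p.
By the pumping lemma, w = xyz with |xy| ≤ p and |y| > 0.
Since the first p symbols of w are all 0's and |xy| ≤ p, y lies entirely in the leading 0-block: y = 0^k for some k with 1 ≤ k ≤ p.
Since 1 ≤ k ≤ p, k divides p!; set t = 1 + p!/k. Then xy^t z has p + (p!/k)·k = p + p! copies of 0. Now the 0-count equals the 1-count, so i ≠ j fails. So xy^t z = 0^{p+p!} 1^{p+p!} ∉ L.
Contradiction. Therefore L is not regular.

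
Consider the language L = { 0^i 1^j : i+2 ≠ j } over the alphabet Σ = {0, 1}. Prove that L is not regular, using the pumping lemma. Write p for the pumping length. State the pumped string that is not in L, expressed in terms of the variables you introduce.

Assume L is regular; let p be its pumping constant.
Choose w = 0^p 1^{p+p!+2}. Since p ≠ (p+p!+2)-2 = p+p!, w ∈ L; and |w| ≥ p.
Write w = xyz as guaranteed by the lemma, with |xy| ≤ p and |y| > 0.
The first p characters of w are 0's, so xy (and hence y) consists only of 0's. Write y = 0^k, 1 ≤ k ≤ p.
Since 1 ≤ k ≤ p, k divides p!; set t = 1 + p!/k. Then xy^t z has p + (p!/k)·k = p + p! copies of 0. Now the 0-count is p+p! and (1-count)-2 = (p+p!+2)-2 = p+p!, so i+2 ≠ j fails. So xy^t z = 0^{p+p!} 1^{p+p!+2} ∉ L.
This contradicts the pumping lemma, so L is not regular.

0^{p+p!} 1^{p+p!+2}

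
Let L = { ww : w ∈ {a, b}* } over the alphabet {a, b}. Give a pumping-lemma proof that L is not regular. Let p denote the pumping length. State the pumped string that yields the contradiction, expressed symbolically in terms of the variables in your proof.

Assume L is regular; let p be its pumping constant.
Take w = a^p b^p a^p b^p = uu where u = a^pb^p; then w ∈ L and |w| = 4p ≥ p.
Write w = xyz as guaranteed by the lemma, with |xy| ≤ p and y is nonempty.
Because |xy| ≤ p and w begins with p copies of a, we have y = a^k with 1 ≤ k ≤ p.
Pump with i = 2: xy^2z = a^{p+k} b^p a^p b^p, of length 4p+k. Suppose this equals vv. The string starts with a and ends with b, so v does too; thus the boundary between the two copies of v is a b→a transition. There is exactly one such transition, at position 2p+k, so |v| = 2p+k and |vv| = 4p+2k ≠ 4p+k since k ≥ 1. So xy^2z ∉ L.
Contradiction. Therefore L is not regular.

a^{p+k} b^p a^p b^p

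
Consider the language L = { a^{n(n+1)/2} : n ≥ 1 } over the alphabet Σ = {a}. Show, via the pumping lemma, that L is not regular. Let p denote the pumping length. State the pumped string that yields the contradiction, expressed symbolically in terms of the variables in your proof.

Toward a contradiction, assume L is regular with pumping length p.
Take w = a^{p(p+1)/2} ∈ L with |w| = p(p+1)/2 ≥ p.
By the pumping lemma, w = xyz with |xy| ≤ p and y is nonempty.
Then y = a^k for some k with 1 ≤ k ≤ p.
Pump with i = 2: xy^2z = a^{p(p+1)/2+k}. Since 1 ≤ k ≤ p, p(p+1)/2 < p(p+1)/2+k ≤ p(p+1)/2+p < (p+1)(p+2)/2, so p(p+1)/2+k is strictly between consecutive triangular numbers. So xy^2z ∉ L.
This is a contradiction; hence L is not regular.

a^{p(p+1)/2+k}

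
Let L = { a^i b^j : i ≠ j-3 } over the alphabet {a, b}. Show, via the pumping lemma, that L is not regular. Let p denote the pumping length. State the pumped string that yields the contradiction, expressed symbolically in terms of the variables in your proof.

a^{p+p!} b^{p+p!+3}

Toward a contradiction, assume L is regular with pumping length p.
Choose w = a^p b^{p+p!+3}. Since p ≠ (p+p!+3)-3 = p+p!, w ∈ L; and |w| ≥ p.
By the pumping lemma, w = xyz with |xy| ≤ p and y is nonempty.
Because |xy| ≤ p and w begins with p copies of a, we have y = a^k with 1 ≤ k ≤ p.
Since 1 ≤ k ≤ p, k divides p!; set t = 1 + p!/k. Then xy^t z has p + (p!/k)·k = p + p! copies of a. Now the a-count is p+p! and (b-count)-3 = (p+p!+3)-3 = p+p!, so i ≠ j-3 fails. So xy^t z = a^{p+p!} b^{p+p!+3} ∉ L.
This contradicts the pumping lemma, so L is not regular.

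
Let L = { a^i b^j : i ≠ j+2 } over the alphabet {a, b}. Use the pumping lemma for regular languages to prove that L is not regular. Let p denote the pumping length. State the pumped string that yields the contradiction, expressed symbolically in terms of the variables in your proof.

Assume L is regular. Let p be the pumping length given by the pumping lemma.
Choose w = a^p b^{p+p!-2}. Since p ≠ (p+p!-2)+2 = p+p!, w ∈ L; and |w| ≥ p.
By the pumping lemma, w = xyz with |xy| ≤ p and |y| > 0.
Because |xy| ≤ p and w begins with p copies of a, we have y = a^k with 1 ≤ k ≤ p.
Since 1 ≤ k ≤ p, k divides p!; set t = 1 + p!/k. Then xy^t z has p + (p!/k)·k = p + p! copies of a. Now the a-count is p+p! and (b-count)+2 = (p+p!-2)+2 = p+p!, so i ≠ j+2 fails. So xy^t z = a^{p+p!} b^{p+p!-2} ∉ L.
This contradicts the pumping lemma, so L is not regular.

a^{p+p!} b^{p+p!-2}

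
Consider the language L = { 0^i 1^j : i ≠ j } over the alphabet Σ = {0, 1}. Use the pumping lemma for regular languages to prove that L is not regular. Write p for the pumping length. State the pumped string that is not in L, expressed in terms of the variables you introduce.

Assume L is regular; let p be its pumping constant.
Choose w = 0^p 1^{p+p!}. Since p ≠ p+p!, w ∈ L; and |w| ≥ p.
Write w = xyz as guaranteed by the lemma, with |xy| ≤ p and y is nonempty.
The first p characters of w are 0's, so xy (and hence y) consists only of 0's. Write y = 0^k, 1 ≤ k ≤ p.
Since 1 ≤ k ≤ p, k divides p!; set t = 1 + p!/k. Then xy^t z has p + (p!/k)·k = p + p! copies of 0. Now the 0-count equals the 1-count, so i ≠ j fails. So xy^t z = 0^{p+p!} 1^{p+p!} ∉ L.
This contradicts the pumping lemma, so L is not regular.

0^{p+p!} 1^{p+p!}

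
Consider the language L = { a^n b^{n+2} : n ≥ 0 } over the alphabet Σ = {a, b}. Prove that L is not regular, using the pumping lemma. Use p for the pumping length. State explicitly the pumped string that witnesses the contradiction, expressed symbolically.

Assume L is regular; let p be its pumping constant.
Choose w = a^p b^{p+2}, which is in L with |w| = 2p+2 ≥ p.
Write w = xyz as guaranteed by the lemma, with |xy| ≤ p and y is nonempty.
Since the first p symbols of w are all a's and |xy| ≤ p, y lies entirely in the leading a-block: y = a^k for some k with 1 ≤ k ≤ p.
Pump with i = 2: xy^2z = a^{p+k} b^{p+2}. For this to lie in L we would need p+2 = (p+k)+2, which forces k = 0. But k ≥ 1, so xy^2z ∉ L.
This is a contradiction; hence L is not regular.

a^{p+k} b^{p+2}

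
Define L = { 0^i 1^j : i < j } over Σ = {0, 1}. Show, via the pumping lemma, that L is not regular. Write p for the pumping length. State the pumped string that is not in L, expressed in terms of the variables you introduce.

0^{p+k} 1^{p+1}

Assume L is regular. Let p be the pumping length given by the pumping lemma.
Choose w = 0^p 1^{p+1} ∈ L, with |w| = 2p+1 ≥ p.
The pumping lemma gives a decomposition w = xyz where |xy| ≤ p and y is nonempty.
The first p characters of w are 0's, so xy (and hence y) consists only of 0's. Write y = 0^k, 1 ≤ k ≤ p.
Consider xy^2z = 0^{p+k} 1^{p+1}. Since k ≥ 1, the 0-count p+k is at least p+1, so i < j fails; thus xy^2z ∉ L.
This is a contradiction; hence L is not regular.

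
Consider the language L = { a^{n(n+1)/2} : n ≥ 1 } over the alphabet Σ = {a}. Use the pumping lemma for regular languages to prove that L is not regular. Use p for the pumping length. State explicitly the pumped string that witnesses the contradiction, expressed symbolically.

a^{p(p+1)/2+k}

Assume L is regular; let p be its pumping constant.
Take w = a^{p(p+1)/2} ∈ L with |w| = p(p+1)/2 ≥ p.
The pumping lemma gives a decomposition w = xyz where |xy| ≤ p and |y| > 0.
Then y = a^k for some k with 1 ≤ k ≤ p.
Pump with i = 2: xy^2z = a^{p(p+1)/2+k}. Since 1 ≤ k ≤ p, p(p+1)/2 < p(p+1)/2+k ≤ p(p+1)/2+p < (p+1)(p+2)/2, so p(p+1)/2+k is strictly between consecutive triangular numbers. So xy^2z ∉ L.
This is a contradiction; hence L is not regular.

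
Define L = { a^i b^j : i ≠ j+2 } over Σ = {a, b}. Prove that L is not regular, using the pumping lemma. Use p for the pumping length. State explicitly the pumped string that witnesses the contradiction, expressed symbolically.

a^{p+p!} b^{p+p!-2}

Suppose for contradiction that L is regular, and let p be the pumping length.
Choose w = a^p b^{p+p!-2}. Since p ≠ (p+p!-2)+2 = p+p!, w ∈ L; and |w| ≥ p.
By the pumping lemma, w = xyz with |xy| ≤ p and |y| > 0.
The first p characters of w are a's, so xy (and hence y) consists only of a's. Write y = a^k, 1 ≤ k ≤ p.
Since 1 ≤ k ≤ p, k divides p!; set t = 1 + p!/k. Then xy^t z has p + (p!/k)·k = p + p! copies of a. Now the a-count is p+p! and (b-count)+2 = (p+p!-2)+2 = p+p!, so i ≠ j+2 fails. So xy^t z = a^{p+p!} b^{p+p!-2} ∉ L.
This contradicts the pumping lemma, so L is not regular.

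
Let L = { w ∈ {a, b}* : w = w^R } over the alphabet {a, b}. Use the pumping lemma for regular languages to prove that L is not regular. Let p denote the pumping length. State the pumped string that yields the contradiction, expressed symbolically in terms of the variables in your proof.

a^{p+k} b a^p

Suppose for contradiction that L is regular, and let p be the pumping length.
Take w = a^p b a^p, a palindrome of length 2p+1 ≥ p.
Write w = xyz as guaranteed by the lemma, with |xy| ≤ p and y is nonempty.
The first p characters of w are a's, so xy (and hence y) consists only of a's. Write y = a^k, 1 ≤ k ≤ p.
Pump with i = 2: xy^2z = a^{p+k} b a^p. Its reverse is a^p b a^{p+k}, which differs from xy^2z since k ≥ 1. So xy^2z is not a palindrome and xy^2z ∉ L.
This is a contradiction; hence L is not regular.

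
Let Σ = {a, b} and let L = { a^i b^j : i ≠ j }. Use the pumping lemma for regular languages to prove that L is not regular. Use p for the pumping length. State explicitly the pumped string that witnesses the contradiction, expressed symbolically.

a^{p+p!} b^{p+p!}

Suppose for contradiction that L is regular, and let p be the pumping length.
Choose w = a^p b^{p+p!}. Since p ≠ p+p!, w ∈ L; and |w| ≥ p.
By the pumping lemma, w = xyz with |xy| ≤ p and |y| ≥ 1.
The first p characters of w are a's, so xy (and hence y) consists only of a's. Write y = a^k, 1 ≤ k ≤ p.
Since 1 ≤ k ≤ p, k divides p!; set t = 1 + p!/k. Then xy^t z has p + (p!/k)·k = p + p! copies of a. Now the a-count equals the b-count, so i ≠ j fails. So xy^t z = a^{p+p!} b^{p+p!} ∉ L.
Contradiction. Therefore L is not regular.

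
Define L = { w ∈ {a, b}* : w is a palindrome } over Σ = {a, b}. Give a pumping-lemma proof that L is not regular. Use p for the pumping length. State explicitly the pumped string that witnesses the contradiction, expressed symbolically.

a^{p+k} b a^p

Suppose for contradiction that L is regular, and let p be the pumping length.
Take w = a^p b a^p, a palindrome of length 2p+1 ≥ p.
The pumping lemma gives a decomposition w = xyz where |xy| ≤ p and |y| > 0.
The first p characters of w are a's, so xy (and hence y) consists only of a's. Write y = a^k, 1 ≤ k ≤ p.
Pump with i = 2: xy^2z = a^{p+k} b a^p. Its reverse is a^p b a^{p+k}, which differs from xy^2z since k ≥ 1. So xy^2z is not a palindrome and xy^2z ∉ L.
This contradicts the pumping lemma, so L is not regular.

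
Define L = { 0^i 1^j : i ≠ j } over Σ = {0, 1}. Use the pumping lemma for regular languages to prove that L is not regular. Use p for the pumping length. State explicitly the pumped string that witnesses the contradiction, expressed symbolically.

0^{p+p!} 1^{p+p!}

Assume L is regular. Let p be the pumping length given by the pumping lemma.
Choose w = 0^p 1^{p+p!}. Since p ≠ p+p!, w ∈ L; and |w| ≥ p.
Write w = xyz as guaranteed by the lemma, with |xy| ≤ p and |y| > 0.
Since the first p symbols of w are all 0's and |xy| ≤ p, y lies entirely in the leading 0-block: y = 0^k for some k with 1 ≤ k ≤ p.
Since 1 ≤ k ≤ p, k divides p!; set t = 1 + p!/k. Then xy^t z has p + (p!/k)·k = p + p! copies of 0. Now the 0-count equals the 1-count, so i ≠ j fails. So xy^t z = 0^{p+p!} 1^{p+p!} ∉ L.
This contradicts the pumping lemma, so L is not regular.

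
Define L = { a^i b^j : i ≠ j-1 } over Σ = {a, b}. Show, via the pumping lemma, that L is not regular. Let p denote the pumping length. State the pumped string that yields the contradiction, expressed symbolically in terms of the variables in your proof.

a^{p+p!} b^{p+p!+1}

Toward a contradiction, assume L is regular with pumping length p.
Choose w = a^p b^{p+p!+1}. Since p ≠ (p+p!+1)-1 = p+p!, w ∈ L; and |w| ≥ p.
Write w = xyz as guaranteed by the lemma, with |xy| ≤ p and |y| ≥ 1.
Because |xy| ≤ p and w begins with p copies of a, we have y = a^k with 1 ≤ k ≤ p.
Since 1 ≤ k ≤ p, k divides p!; set t = 1 + p!/k. Then xy^t z has p + (p!/k)·k = p + p! copies of a. Now the a-count is p+p! and (b-count)-1 = (p+p!+1)-1 = p+p!, so i ≠ j-1 fails. So xy^t z = a^{p+p!} b^{p+p!+1} ∉ L.
This contradicts the pumping lemma, so L is not regular.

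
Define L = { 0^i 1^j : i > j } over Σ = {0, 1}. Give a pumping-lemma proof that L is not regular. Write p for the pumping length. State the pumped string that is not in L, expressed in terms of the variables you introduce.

0^{p+1-k} 1^p

Assume L is regular. Let p be the pumping length given by the pumping lemma.
Choose w = 0^{p+1} 1^p ∈ L, with |w| = 2p+1 ≥ p.
Write w = xyz as guaranteed by the lemma, with |xy| ≤ p and |y| > 0.
Since the first p symbols of w are all 0's and |xy| ≤ p, y lies entirely in the leading 0-block: y = 0^k for some k with 1 ≤ k ≤ p.
Consider xy^0z = xz = 0^{p+1-k} 1^p. Since k ≥ 1, the 0-count p+1-k is at most p, so i > j fails; thus xz ∉ L.
This is a contradiction; hence L is not regular.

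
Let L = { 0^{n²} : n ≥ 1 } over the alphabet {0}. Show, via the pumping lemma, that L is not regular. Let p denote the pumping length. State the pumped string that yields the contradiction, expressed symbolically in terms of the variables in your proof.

Assume L is regular; let p be its pumping constant.
Take w = 0^{p²} ∈ L with |w| = p² ≥ p.
By the pumping lemma, w = xyz with |xy| ≤ p and |y| ≥ 1.
Then y = 0^k for some k with 1 ≤ k ≤ p.
Pump with i = 2: xy^2z = 0^{p²+k}. Since 1 ≤ k ≤ p, p² < p²+k ≤ p²+p < (p+1)², so p²+k lies strictly between consecutive squares and is not a perfect square. So xy^2z ∉ L.
This is a contradiction; hence L is not regular.

0^{p²+k}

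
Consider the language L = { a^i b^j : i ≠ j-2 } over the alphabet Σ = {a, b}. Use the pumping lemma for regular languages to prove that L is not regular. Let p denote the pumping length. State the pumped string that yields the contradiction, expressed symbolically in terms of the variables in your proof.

Assume L is regular. Let p be the pumping length given by the pumping lemma.
Choose w = a^p b^{p+p!+2}. Since p ≠ (p+p!+2)-2 = p+p!, w ∈ L; and |w| ≥ p.
Write w = xyz as guaranteed by the lemma, with |xy| ≤ p and |y| ≥ 1.
The first p characters of w are a's, so xy (and hence y) consists only of a's. Write y = a^k, 1 ≤ k ≤ p.
Since 1 ≤ k ≤ p, k divides p!; set t = 1 + p!/k. Then xy^t z has p + (p!/k)·k = p + p! copies of a. Now the a-count is p+p! and (b-count)-2 = (p+p!+2)-2 = p+p!, so i ≠ j-2 fails. So xy^t z = a^{p+p!} b^{p+p!+2} ∉ L.
This contradicts the pumping lemma, so L is not regular.

a^{p+p!} b^{p+p!+2}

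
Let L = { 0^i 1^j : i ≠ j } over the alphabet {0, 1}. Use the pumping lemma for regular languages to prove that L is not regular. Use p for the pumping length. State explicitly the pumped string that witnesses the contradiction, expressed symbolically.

0^{p+p!} 1^{p+p!}

Toward a contradiction, assume L is regular with pumping length p.
Choose w = 0^p 1^{p+p!}. Since p ≠ p+p!, w ∈ L; and |w| ≥ p.
By the pumping lemma, w = xyz with |xy| ≤ p and y is nonempty.
The first p characters of w are 0's, so xy (and hence y) consists only of 0's. Write y = 0^k, 1 ≤ k ≤ p.
Since 1 ≤ k ≤ p, k divides p!; set t = 1 + p!/k. Then xy^t z has p + (p!/k)·k = p + p! copies of 0. Now the 0-count equals the 1-count, so i ≠ j fails. So xy^t z = 0^{p+p!} 1^{p+p!} ∉ L.
Contradiction. Therefore L is not regular.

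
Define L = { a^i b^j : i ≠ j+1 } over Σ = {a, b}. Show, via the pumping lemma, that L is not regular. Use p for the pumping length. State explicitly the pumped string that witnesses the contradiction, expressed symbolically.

Toward a contradiction, assume L is regular with pumping length p.
Choose w = a^p b^{p+p!-1}. Since p ≠ (p+p!-1)+1 = p+p!, w ∈ L; and |w| ≥ p.
The pumping lemma gives a decomposition w = xyz where |xy| ≤ p and y is nonempty.
Since the first p symbols of w are all a's and |xy| ≤ p, y lies entirely in the leading a-block: y = a^k for some k with 1 ≤ k ≤ p.
Since 1 ≤ k ≤ p, k divides p!; set t = 1 + p!/k. Then xy^t z has p + (p!/k)·k = p + p! copies of a. Now the a-count is p+p! and (b-count)+1 = (p+p!-1)+1 = p+p!, so i ≠ j+1 fails. So xy^t z = a^{p+p!} b^{p+p!-1} ∉ L.
This contradicts the pumping lemma, so L is not regular.

a^{p+p!} b^{p+p!-1}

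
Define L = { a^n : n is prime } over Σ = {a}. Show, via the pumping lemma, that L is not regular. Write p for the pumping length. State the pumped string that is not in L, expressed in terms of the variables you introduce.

Toward a contradiction, assume L is regular with pumping length p.
Let q be a prime with q ≥ p+2 (infinitely many primes exist), and take w = a^q ∈ L with |w| = q ≥ p.
The pumping lemma gives a decomposition w = xyz where |xy| ≤ p and |y| ≥ 1.
Then y = a^k for some k with 1 ≤ k ≤ p.
Since 1 ≤ k ≤ p, |xz| = q-k. Pump with i = q+1: |xy^{q+1}z| = (q-k)+(q+1)k = q+qk = q(1+k), which is composite (both factors ≥ 2). So xy^{q+1}z = a^{q(1+k)} ∉ L.
Contradiction. Therefore L is not regular.

a^{q(1+k)}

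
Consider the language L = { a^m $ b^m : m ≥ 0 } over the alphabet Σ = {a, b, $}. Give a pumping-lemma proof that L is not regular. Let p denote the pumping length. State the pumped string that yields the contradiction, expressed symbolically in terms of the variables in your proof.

a^{p+k} $ b^p

Assume L is regular; let p be its pumping constant.
Take w = a^p $ b^p ∈ L with |w| = 2p+1 ≥ p.
The pumping lemma gives a decomposition w = xyz where |xy| ≤ p and |y| > 0.
Since the first p symbols of w are all a's and |xy| ≤ p, y lies entirely in the leading a-block: y = a^k for some k with 1 ≤ k ≤ p.
Pump with i = 2: xy^2z = a^{p+k} $ b^p, which would require p+k = p. But k ≥ 1, so xy^2z ∉ L.
This is a contradiction; hence L is not regular.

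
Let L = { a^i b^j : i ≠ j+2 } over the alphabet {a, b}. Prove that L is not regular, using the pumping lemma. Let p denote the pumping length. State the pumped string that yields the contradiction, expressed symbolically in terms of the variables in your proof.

Assume L is regular. Let p be the pumping length given by the pumping lemma.
Choose w = a^p b^{p+p!-2}. Since p ≠ (p+p!-2)+2 = p+p!, w ∈ L; and |w| ≥ p.
The pumping lemma gives a decomposition w = xyz where |xy| ≤ p and |y| ≥ 1.
Because |xy| ≤ p and w begins with p copies of a, we have y = a^k with 1 ≤ k ≤ p.
Since 1 ≤ k ≤ p, k divides p!; set t = 1 + p!/k. Then xy^t z has p + (p!/k)·k = p + p! copies of a. Now the a-count is p+p! and (b-count)+2 = (p+p!-2)+2 = p+p!, so i ≠ j+2 fails. So xy^t z = a^{p+p!} b^{p+p!-2} ∉ L.
This is a contradiction; hence L is not regular.

a^{p+p!} b^{p+p!-2}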